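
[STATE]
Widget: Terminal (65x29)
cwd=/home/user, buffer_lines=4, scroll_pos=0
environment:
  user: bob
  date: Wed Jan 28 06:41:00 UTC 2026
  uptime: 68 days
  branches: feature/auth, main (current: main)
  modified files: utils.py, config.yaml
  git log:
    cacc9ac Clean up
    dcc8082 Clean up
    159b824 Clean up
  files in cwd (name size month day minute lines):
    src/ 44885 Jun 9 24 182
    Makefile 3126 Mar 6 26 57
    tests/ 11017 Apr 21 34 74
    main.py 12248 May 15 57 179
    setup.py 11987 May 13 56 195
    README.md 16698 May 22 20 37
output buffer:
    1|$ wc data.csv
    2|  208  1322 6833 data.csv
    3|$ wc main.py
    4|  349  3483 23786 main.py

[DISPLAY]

$ wc data.csv                                                    
  208  1322 6833 data.csv                                        
$ wc main.py                                                     
  349  3483 23786 main.py                                        
$ █                                                              
                                                                 
                                                                 
                                                                 
                                                                 
                                                                 
                                                                 
                                                                 
                                                                 
                                                                 
                                                                 
                                                                 
                                                                 
                                                                 
                                                                 
                                                                 
                                                                 
                                                                 
                                                                 
                                                                 
                                                                 
                                                                 
                                                                 
                                                                 
                                                                 


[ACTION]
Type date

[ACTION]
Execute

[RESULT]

$ wc data.csv                                                    
  208  1322 6833 data.csv                                        
$ wc main.py                                                     
  349  3483 23786 main.py                                        
$ date                                                           
Wed Jan 28 06:41:00 UTC 2026                                     
$ █                                                              
                                                                 
                                                                 
                                                                 
                                                                 
                                                                 
                                                                 
                                                                 
                                                                 
                                                                 
                                                                 
                                                                 
                                                                 
                                                                 
                                                                 
                                                                 
                                                                 
                                                                 
                                                                 
                                                                 
                                                                 
                                                                 
                                                                 


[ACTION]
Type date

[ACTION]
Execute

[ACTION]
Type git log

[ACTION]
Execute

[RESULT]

$ wc data.csv                                                    
  208  1322 6833 data.csv                                        
$ wc main.py                                                     
  349  3483 23786 main.py                                        
$ date                                                           
Wed Jan 28 06:41:00 UTC 2026                                     
$ date                                                           
Wed Jan 28 06:41:00 UTC 2026                                     
$ git log                                                        
cacc9ac Clean up                                                 
dcc8082 Clean up                                                 
159b824 Clean up                                                 
$ █                                                              
                                                                 
                                                                 
                                                                 
                                                                 
                                                                 
                                                                 
                                                                 
                                                                 
                                                                 
                                                                 
                                                                 
                                                                 
                                                                 
                                                                 
                                                                 
                                                                 


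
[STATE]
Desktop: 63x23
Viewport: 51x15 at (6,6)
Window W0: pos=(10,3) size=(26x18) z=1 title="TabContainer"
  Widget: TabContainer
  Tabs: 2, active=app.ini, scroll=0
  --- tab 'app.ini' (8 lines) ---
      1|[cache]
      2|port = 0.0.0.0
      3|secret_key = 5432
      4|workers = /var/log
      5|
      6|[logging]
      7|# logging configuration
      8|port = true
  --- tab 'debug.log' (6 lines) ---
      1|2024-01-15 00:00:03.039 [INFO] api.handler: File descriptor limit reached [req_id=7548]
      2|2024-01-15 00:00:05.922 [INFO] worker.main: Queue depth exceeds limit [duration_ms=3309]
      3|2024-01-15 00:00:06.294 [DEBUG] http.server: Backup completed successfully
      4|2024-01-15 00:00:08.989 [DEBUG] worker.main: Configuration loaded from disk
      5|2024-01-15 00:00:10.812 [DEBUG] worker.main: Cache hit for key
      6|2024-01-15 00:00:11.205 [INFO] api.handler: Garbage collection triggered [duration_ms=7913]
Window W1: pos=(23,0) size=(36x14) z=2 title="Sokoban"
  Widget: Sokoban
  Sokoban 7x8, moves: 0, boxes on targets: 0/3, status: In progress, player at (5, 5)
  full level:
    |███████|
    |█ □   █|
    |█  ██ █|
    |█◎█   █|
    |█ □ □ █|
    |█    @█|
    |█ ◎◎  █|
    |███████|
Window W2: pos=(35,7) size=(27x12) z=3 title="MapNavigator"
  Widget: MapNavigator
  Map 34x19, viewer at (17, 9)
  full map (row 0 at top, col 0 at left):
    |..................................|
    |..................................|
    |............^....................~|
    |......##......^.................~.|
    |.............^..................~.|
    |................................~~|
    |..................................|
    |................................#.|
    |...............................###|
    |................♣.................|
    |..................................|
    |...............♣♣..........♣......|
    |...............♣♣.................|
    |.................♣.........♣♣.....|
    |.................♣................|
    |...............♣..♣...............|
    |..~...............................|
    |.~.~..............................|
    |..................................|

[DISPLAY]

    ┃[app.ini]│ d┃█◎█   █                          
    ┃────────────┃█ □ □ █    ┏━━━━━━━━━━━━━━━━━━━━━
    ┃[cache]     ┃█    @█    ┃ MapNavigator        
    ┃port = 0.0.0┃█ ◎◎  █    ┠─────────────────────
    ┃secret_key =┃███████    ┃.....................
    ┃workers = /v┃Moves: 0  0┃.....................
    ┃            ┃           ┃.....................
    ┃[logging]   ┗━━━━━━━━━━━┃.....................
    ┃# logging configuration ┃...........♣@........
    ┃port = true             ┃.....................
    ┃                        ┃..........♣♣.........
    ┃                        ┃..........♣♣.........
    ┃                        ┗━━━━━━━━━━━━━━━━━━━━━
    ┃                        ┃                     
    ┗━━━━━━━━━━━━━━━━━━━━━━━━┛                     


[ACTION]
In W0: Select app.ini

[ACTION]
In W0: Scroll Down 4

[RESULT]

    ┃[app.ini]│ d┃█◎█   █                          
    ┃────────────┃█ □ □ █    ┏━━━━━━━━━━━━━━━━━━━━━
    ┃            ┃█    @█    ┃ MapNavigator        
    ┃[logging]   ┃█ ◎◎  █    ┠─────────────────────
    ┃# logging co┃███████    ┃.....................
    ┃port = true ┃Moves: 0  0┃.....................
    ┃            ┃           ┃.....................
    ┃            ┗━━━━━━━━━━━┃.....................
    ┃                        ┃...........♣@........
    ┃                        ┃.....................
    ┃                        ┃..........♣♣.........
    ┃                        ┃..........♣♣.........
    ┃                        ┗━━━━━━━━━━━━━━━━━━━━━
    ┃                        ┃                     
    ┗━━━━━━━━━━━━━━━━━━━━━━━━┛                     


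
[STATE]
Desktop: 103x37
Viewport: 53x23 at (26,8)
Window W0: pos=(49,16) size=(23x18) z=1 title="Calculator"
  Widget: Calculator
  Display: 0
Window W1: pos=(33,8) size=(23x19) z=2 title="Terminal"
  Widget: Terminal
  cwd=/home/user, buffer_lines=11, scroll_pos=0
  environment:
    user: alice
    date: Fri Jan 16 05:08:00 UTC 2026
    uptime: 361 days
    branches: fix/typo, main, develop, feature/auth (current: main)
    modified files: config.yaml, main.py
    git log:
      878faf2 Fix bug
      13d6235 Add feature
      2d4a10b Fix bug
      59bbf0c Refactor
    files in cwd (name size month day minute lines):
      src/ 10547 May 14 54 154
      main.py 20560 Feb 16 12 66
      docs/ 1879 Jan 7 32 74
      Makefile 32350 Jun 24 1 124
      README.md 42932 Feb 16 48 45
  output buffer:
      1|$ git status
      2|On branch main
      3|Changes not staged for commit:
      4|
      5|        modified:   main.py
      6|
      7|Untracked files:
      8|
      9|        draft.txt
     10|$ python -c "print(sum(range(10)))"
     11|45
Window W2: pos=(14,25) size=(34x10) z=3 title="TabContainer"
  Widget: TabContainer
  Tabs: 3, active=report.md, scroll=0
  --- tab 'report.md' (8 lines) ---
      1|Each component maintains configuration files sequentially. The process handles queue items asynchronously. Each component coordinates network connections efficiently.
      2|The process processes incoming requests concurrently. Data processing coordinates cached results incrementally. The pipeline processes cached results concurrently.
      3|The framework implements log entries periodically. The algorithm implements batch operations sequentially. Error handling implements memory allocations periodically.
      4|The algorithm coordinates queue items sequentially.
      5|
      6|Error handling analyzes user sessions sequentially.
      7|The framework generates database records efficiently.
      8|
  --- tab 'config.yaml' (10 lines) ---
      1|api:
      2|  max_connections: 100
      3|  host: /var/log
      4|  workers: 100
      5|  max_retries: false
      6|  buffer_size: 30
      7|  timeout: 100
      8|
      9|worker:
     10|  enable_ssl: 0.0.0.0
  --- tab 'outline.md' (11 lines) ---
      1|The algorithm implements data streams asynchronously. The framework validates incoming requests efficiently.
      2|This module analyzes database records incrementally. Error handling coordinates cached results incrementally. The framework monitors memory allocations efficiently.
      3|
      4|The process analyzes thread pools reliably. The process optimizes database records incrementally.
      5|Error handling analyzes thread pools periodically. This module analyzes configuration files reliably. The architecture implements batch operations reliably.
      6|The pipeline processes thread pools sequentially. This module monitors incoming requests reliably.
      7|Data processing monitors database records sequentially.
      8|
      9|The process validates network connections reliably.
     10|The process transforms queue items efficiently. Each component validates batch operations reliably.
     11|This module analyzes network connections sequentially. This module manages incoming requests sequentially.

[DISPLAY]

       ┏━━━━━━━━━━━━━━━━━━━━━┓                       
       ┃ Terminal            ┃                       
       ┠─────────────────────┨                       
       ┃$ git status         ┃                       
       ┃On branch main       ┃                       
       ┃Changes not staged fo┃                       
       ┃                     ┃                       
       ┃        modified:   m┃                       
       ┃                     ┃━━━━━━━━━━━━━━━┓       
       ┃Untracked files:     ┃lator          ┃       
       ┃                     ┃───────────────┨       
       ┃        draft.txt    ┃              0┃       
       ┃$ python -c "print(su┃──┬───┬───┐    ┃       
       ┃45                   ┃8 │ 9 │ ÷ │    ┃       
       ┃$ █                  ┃──┼───┼───┤    ┃       
       ┃                     ┃5 │ 6 │ × │    ┃       
       ┃                     ┃──┼───┼───┤    ┃       
━━━━━━━━━━━━━━━━━━━━━┓       ┃2 │ 3 │ - │    ┃       
er                   ┃━━━━━━━┛──┼───┼───┤    ┃       
─────────────────────┨ ┃│ 0 │ . │ = │ + │    ┃       
│ config.yaml │ outli┃ ┃├───┼───┼───┼───┤    ┃       
─────────────────────┃ ┃│ C │ MC│ MR│ M+│    ┃       
ent maintains configu┃ ┃└───┴───┴───┴───┘    ┃       


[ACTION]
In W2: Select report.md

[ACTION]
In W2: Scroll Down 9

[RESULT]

       ┏━━━━━━━━━━━━━━━━━━━━━┓                       
       ┃ Terminal            ┃                       
       ┠─────────────────────┨                       
       ┃$ git status         ┃                       
       ┃On branch main       ┃                       
       ┃Changes not staged fo┃                       
       ┃                     ┃                       
       ┃        modified:   m┃                       
       ┃                     ┃━━━━━━━━━━━━━━━┓       
       ┃Untracked files:     ┃lator          ┃       
       ┃                     ┃───────────────┨       
       ┃        draft.txt    ┃              0┃       
       ┃$ python -c "print(su┃──┬───┬───┐    ┃       
       ┃45                   ┃8 │ 9 │ ÷ │    ┃       
       ┃$ █                  ┃──┼───┼───┤    ┃       
       ┃                     ┃5 │ 6 │ × │    ┃       
       ┃                     ┃──┼───┼───┤    ┃       
━━━━━━━━━━━━━━━━━━━━━┓       ┃2 │ 3 │ - │    ┃       
er                   ┃━━━━━━━┛──┼───┼───┤    ┃       
─────────────────────┨ ┃│ 0 │ . │ = │ + │    ┃       
│ config.yaml │ outli┃ ┃├───┼───┼───┼───┤    ┃       
─────────────────────┃ ┃│ C │ MC│ MR│ M+│    ┃       
                     ┃ ┃└───┴───┴───┴───┘    ┃       


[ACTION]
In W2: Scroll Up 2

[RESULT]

       ┏━━━━━━━━━━━━━━━━━━━━━┓                       
       ┃ Terminal            ┃                       
       ┠─────────────────────┨                       
       ┃$ git status         ┃                       
       ┃On branch main       ┃                       
       ┃Changes not staged fo┃                       
       ┃                     ┃                       
       ┃        modified:   m┃                       
       ┃                     ┃━━━━━━━━━━━━━━━┓       
       ┃Untracked files:     ┃lator          ┃       
       ┃                     ┃───────────────┨       
       ┃        draft.txt    ┃              0┃       
       ┃$ python -c "print(su┃──┬───┬───┐    ┃       
       ┃45                   ┃8 │ 9 │ ÷ │    ┃       
       ┃$ █                  ┃──┼───┼───┤    ┃       
       ┃                     ┃5 │ 6 │ × │    ┃       
       ┃                     ┃──┼───┼───┤    ┃       
━━━━━━━━━━━━━━━━━━━━━┓       ┃2 │ 3 │ - │    ┃       
er                   ┃━━━━━━━┛──┼───┼───┤    ┃       
─────────────────────┨ ┃│ 0 │ . │ = │ + │    ┃       
│ config.yaml │ outli┃ ┃├───┼───┼───┼───┤    ┃       
─────────────────────┃ ┃│ C │ MC│ MR│ M+│    ┃       
ing analyzes user ses┃ ┃└───┴───┴───┴───┘    ┃       


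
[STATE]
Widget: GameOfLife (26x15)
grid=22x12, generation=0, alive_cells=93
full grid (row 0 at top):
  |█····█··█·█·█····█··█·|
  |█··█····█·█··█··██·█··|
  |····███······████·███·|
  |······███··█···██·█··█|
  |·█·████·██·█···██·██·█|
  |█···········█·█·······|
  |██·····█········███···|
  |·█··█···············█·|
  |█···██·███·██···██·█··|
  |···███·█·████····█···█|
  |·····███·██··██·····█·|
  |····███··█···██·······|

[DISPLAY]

Gen: 0                    
█····█··█·█·█····█··█·    
█··█····█·█··█··██·█··    
····███······████·███·    
······███··█···██·█··█    
·█·████·██·█···██·██·█    
█···········█·█·······    
██·····█········███···    
·█··█···············█·    
█···██·███·██···██·█··    
···███·█·████····█···█    
·····███·██··██·····█·    
····███··█···██·······    
                          
                          


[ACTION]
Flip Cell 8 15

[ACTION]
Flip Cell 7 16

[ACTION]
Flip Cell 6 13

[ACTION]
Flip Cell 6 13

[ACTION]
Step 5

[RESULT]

Gen: 5                    
······██··············    
·······██·█·█·········    
······██···█··········    
··········█·█······██·    
··········█·█····██··█    
············█····██·██    
██·····██······██·█·█·    
██············█·██·██·    
·······█······██···█··    
······██···█··█████···    
······█·███······█····    
······················    
                          
                          


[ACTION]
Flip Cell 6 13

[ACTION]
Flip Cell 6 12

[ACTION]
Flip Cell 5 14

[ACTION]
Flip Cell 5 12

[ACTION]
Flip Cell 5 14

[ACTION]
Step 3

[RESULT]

Gen: 8                    
······················    
··········██··········    
·······██·█·······███·    
·······██··█······█·█·    
············██····█··█    
············█······█··    
██·····█······█·······    
██····███····██···█···    
········██······██·██·    
·····██·██·····█···█··    
······███·█····██·█···    
·······███·······█····    
                          
                          


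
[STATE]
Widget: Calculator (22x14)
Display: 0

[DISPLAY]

                     0
┌───┬───┬───┬───┐     
│ 7 │ 8 │ 9 │ ÷ │     
├───┼───┼───┼───┤     
│ 4 │ 5 │ 6 │ × │     
├───┼───┼───┼───┤     
│ 1 │ 2 │ 3 │ - │     
├───┼───┼───┼───┤     
│ 0 │ . │ = │ + │     
├───┼───┼───┼───┤     
│ C │ MC│ MR│ M+│     
└───┴───┴───┴───┘     
                      
                      


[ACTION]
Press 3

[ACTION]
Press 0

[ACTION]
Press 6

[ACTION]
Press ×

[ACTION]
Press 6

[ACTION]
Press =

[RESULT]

                  1836
┌───┬───┬───┬───┐     
│ 7 │ 8 │ 9 │ ÷ │     
├───┼───┼───┼───┤     
│ 4 │ 5 │ 6 │ × │     
├───┼───┼───┼───┤     
│ 1 │ 2 │ 3 │ - │     
├───┼───┼───┼───┤     
│ 0 │ . │ = │ + │     
├───┼───┼───┼───┤     
│ C │ MC│ MR│ M+│     
└───┴───┴───┴───┘     
                      
                      


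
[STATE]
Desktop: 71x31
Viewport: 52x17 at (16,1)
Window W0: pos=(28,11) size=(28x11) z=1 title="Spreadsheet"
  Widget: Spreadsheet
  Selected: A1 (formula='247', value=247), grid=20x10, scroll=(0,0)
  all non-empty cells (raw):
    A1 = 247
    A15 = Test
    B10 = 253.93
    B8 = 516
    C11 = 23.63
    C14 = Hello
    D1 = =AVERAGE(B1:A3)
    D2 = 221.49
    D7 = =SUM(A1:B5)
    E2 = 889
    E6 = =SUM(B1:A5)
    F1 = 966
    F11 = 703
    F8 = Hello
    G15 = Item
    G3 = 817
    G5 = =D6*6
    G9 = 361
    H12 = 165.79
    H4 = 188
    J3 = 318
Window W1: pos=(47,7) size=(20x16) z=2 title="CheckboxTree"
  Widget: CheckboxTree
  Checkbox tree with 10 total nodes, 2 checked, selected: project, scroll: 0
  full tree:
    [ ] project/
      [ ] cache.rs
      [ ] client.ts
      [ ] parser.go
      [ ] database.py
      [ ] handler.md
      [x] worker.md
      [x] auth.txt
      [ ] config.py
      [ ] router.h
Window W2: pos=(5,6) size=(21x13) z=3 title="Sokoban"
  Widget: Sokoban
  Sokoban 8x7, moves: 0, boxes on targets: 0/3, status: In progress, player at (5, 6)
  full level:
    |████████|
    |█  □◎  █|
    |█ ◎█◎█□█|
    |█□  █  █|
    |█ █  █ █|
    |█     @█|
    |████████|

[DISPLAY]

                                                    
                                                    
                                                    
                                                    
                                                    
━━━━━━━━━┓                                          
         ┃                     ┏━━━━━━━━━━━━━━━━━━┓ 
─────────┨                     ┃ CheckboxTree     ┃ 
         ┃                     ┠──────────────────┨ 
         ┃                     ┃>[-] project/     ┃ 
         ┃  ┏━━━━━━━━━━━━━━━━━━┃   [ ] cache.rs   ┃ 
         ┃  ┃ Spreadsheet      ┃   [ ] client.ts  ┃ 
         ┃  ┠──────────────────┃   [ ] parser.go  ┃ 
         ┃  ┃A1: 247           ┃   [ ] database.py┃ 
         ┃  ┃       A       B  ┃   [ ] handler.md ┃ 
0/3      ┃  ┃------------------┃   [x] worker.md  ┃ 
         ┃  ┃  1    [247]      ┃   [x] auth.txt   ┃ 


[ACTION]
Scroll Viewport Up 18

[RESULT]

                                                    
                                                    
                                                    
                                                    
                                                    
                                                    
━━━━━━━━━┓                                          
         ┃                     ┏━━━━━━━━━━━━━━━━━━┓ 
─────────┨                     ┃ CheckboxTree     ┃ 
         ┃                     ┠──────────────────┨ 
         ┃                     ┃>[-] project/     ┃ 
         ┃  ┏━━━━━━━━━━━━━━━━━━┃   [ ] cache.rs   ┃ 
         ┃  ┃ Spreadsheet      ┃   [ ] client.ts  ┃ 
         ┃  ┠──────────────────┃   [ ] parser.go  ┃ 
         ┃  ┃A1: 247           ┃   [ ] database.py┃ 
         ┃  ┃       A       B  ┃   [ ] handler.md ┃ 
0/3      ┃  ┃------------------┃   [x] worker.md  ┃ 


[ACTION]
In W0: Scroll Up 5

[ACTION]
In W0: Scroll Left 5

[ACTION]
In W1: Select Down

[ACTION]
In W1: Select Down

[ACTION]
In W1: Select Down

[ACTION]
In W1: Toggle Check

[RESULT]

                                                    
                                                    
                                                    
                                                    
                                                    
                                                    
━━━━━━━━━┓                                          
         ┃                     ┏━━━━━━━━━━━━━━━━━━┓ 
─────────┨                     ┃ CheckboxTree     ┃ 
         ┃                     ┠──────────────────┨ 
         ┃                     ┃ [-] project/     ┃ 
         ┃  ┏━━━━━━━━━━━━━━━━━━┃   [ ] cache.rs   ┃ 
         ┃  ┃ Spreadsheet      ┃   [ ] client.ts  ┃ 
         ┃  ┠──────────────────┃>  [x] parser.go  ┃ 
         ┃  ┃A1: 247           ┃   [ ] database.py┃ 
         ┃  ┃       A       B  ┃   [ ] handler.md ┃ 
0/3      ┃  ┃------------------┃   [x] worker.md  ┃ 


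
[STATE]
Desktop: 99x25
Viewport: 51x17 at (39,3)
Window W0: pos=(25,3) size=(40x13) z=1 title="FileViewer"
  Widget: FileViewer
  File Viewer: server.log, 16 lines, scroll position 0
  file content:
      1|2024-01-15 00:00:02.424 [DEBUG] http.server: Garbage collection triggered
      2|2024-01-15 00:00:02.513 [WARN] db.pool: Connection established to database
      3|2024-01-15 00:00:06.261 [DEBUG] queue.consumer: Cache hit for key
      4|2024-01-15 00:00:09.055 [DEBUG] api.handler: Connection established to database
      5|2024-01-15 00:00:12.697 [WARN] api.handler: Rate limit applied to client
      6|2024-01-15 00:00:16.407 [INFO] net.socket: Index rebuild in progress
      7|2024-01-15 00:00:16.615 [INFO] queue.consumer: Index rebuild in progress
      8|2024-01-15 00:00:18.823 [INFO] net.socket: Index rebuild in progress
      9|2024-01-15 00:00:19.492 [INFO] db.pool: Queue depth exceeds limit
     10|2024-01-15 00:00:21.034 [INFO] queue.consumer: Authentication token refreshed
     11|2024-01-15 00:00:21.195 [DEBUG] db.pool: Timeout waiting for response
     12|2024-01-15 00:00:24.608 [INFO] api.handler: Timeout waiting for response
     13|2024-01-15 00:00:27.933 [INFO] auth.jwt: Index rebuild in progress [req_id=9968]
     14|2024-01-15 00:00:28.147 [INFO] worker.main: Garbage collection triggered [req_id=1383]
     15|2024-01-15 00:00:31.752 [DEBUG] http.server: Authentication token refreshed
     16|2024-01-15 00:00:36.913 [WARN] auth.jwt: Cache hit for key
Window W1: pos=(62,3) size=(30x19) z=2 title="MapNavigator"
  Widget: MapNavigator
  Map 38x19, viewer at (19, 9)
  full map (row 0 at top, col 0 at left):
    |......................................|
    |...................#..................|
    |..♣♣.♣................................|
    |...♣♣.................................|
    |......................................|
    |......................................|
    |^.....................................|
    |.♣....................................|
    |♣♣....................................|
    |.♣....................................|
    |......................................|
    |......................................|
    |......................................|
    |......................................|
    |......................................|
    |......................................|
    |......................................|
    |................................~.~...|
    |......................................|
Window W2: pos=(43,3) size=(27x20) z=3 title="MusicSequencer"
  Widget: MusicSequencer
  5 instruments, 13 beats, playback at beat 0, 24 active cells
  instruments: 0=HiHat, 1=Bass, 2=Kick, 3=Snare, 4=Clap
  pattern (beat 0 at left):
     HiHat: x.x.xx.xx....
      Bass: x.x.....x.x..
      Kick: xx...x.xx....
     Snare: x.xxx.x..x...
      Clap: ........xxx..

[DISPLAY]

━━━━┏━━━━━━━━━━━━━━━━━━━━━━━━━┓━━━━━━━━━━━━━━━━━━━━
    ┃ MusicSequencer          ┃igator              
────┠─────────────────────────┨────────────────────
:00:┃      ▼123456789012      ┃....................
:00:┃ HiHat█·█·██·██····      ┃....................
:00:┃  Bass█·█·····█·█··      ┃....................
:00:┃  Kick██···█·██····      ┃....................
:00:┃ Snare█·███·█··█···      ┃....................
:00:┃  Clap········███··      ┃....................
:00:┃                         ┃....................
:00:┃                         ┃.......@............
:00:┃                         ┃....................
━━━━┃                         ┃....................
    ┃                         ┃....................
    ┃                         ┃....................
    ┃                         ┃....................
    ┃                         ┃....................


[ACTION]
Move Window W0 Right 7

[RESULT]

━━━━┏━━━━━━━━━━━━━━━━━━━━━━━━━┓━━━━━━━━━━━━━━━━━━━━
iewe┃ MusicSequencer          ┃igator              
────┠─────────────────────────┨────────────────────
1-15┃      ▼123456789012      ┃....................
1-15┃ HiHat█·█·██·██····      ┃....................
1-15┃  Bass█·█·····█·█··      ┃....................
1-15┃  Kick██···█·██····      ┃....................
1-15┃ Snare█·███·█··█···      ┃....................
1-15┃  Clap········███··      ┃....................
1-15┃                         ┃....................
1-15┃                         ┃.......@............
1-15┃                         ┃....................
━━━━┃                         ┃....................
    ┃                         ┃....................
    ┃                         ┃....................
    ┃                         ┃....................
    ┃                         ┃....................


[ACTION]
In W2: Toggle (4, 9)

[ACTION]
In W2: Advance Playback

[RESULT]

━━━━┏━━━━━━━━━━━━━━━━━━━━━━━━━┓━━━━━━━━━━━━━━━━━━━━
iewe┃ MusicSequencer          ┃igator              
────┠─────────────────────────┨────────────────────
1-15┃      0▼23456789012      ┃....................
1-15┃ HiHat█·█·██·██····      ┃....................
1-15┃  Bass█·█·····█·█··      ┃....................
1-15┃  Kick██···█·██····      ┃....................
1-15┃ Snare█·███·█··█···      ┃....................
1-15┃  Clap········█·█··      ┃....................
1-15┃                         ┃....................
1-15┃                         ┃.......@............
1-15┃                         ┃....................
━━━━┃                         ┃....................
    ┃                         ┃....................
    ┃                         ┃....................
    ┃                         ┃....................
    ┃                         ┃....................


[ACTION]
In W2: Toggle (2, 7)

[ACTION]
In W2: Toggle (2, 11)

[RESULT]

━━━━┏━━━━━━━━━━━━━━━━━━━━━━━━━┓━━━━━━━━━━━━━━━━━━━━
iewe┃ MusicSequencer          ┃igator              
────┠─────────────────────────┨────────────────────
1-15┃      0▼23456789012      ┃....................
1-15┃ HiHat█·█·██·██····      ┃....................
1-15┃  Bass█·█·····█·█··      ┃....................
1-15┃  Kick██···█··█··█·      ┃....................
1-15┃ Snare█·███·█··█···      ┃....................
1-15┃  Clap········█·█··      ┃....................
1-15┃                         ┃....................
1-15┃                         ┃.......@............
1-15┃                         ┃....................
━━━━┃                         ┃....................
    ┃                         ┃....................
    ┃                         ┃....................
    ┃                         ┃....................
    ┃                         ┃....................


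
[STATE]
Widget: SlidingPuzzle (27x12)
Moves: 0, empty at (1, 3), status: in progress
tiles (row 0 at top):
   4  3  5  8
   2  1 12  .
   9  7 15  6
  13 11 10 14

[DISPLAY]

┌────┬────┬────┬────┐      
│  4 │  3 │  5 │  8 │      
├────┼────┼────┼────┤      
│  2 │  1 │ 12 │    │      
├────┼────┼────┼────┤      
│  9 │  7 │ 15 │  6 │      
├────┼────┼────┼────┤      
│ 13 │ 11 │ 10 │ 14 │      
└────┴────┴────┴────┘      
Moves: 0                   
                           
                           


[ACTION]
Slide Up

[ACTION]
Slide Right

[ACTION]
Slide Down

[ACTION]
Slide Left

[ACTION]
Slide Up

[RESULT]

┌────┬────┬────┬────┐      
│  4 │  3 │  5 │  8 │      
├────┼────┼────┼────┤      
│  2 │  1 │  6 │ 15 │      
├────┼────┼────┼────┤      
│  9 │  7 │ 12 │    │      
├────┼────┼────┼────┤      
│ 13 │ 11 │ 10 │ 14 │      
└────┴────┴────┴────┘      
Moves: 5                   
                           
                           


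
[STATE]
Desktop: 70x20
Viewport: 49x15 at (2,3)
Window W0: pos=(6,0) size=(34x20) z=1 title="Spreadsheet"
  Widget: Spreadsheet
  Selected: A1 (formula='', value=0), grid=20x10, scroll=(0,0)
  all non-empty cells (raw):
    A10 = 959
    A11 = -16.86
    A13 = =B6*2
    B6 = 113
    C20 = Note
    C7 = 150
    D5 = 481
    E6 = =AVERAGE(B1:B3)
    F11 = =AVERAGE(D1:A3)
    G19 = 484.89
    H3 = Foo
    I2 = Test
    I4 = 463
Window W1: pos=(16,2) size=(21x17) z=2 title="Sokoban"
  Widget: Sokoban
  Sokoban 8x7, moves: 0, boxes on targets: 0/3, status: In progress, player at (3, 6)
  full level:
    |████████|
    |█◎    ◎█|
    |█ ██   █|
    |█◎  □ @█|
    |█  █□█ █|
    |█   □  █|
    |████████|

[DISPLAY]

    ┃A1:      ┃ Sokoban           ┃  ┃           
    ┃       A ┠───────────────────┨ D┃           
    ┃---------┃████████           ┃--┃           
    ┃  1      ┃█◎    ◎█           ┃  ┃           
    ┃  2      ┃█ ██   █           ┃  ┃           
    ┃  3      ┃█◎  □ @█           ┃  ┃           
    ┃  4      ┃█  █□█ █           ┃  ┃           
    ┃  5      ┃█   □  █           ┃  ┃           
    ┃  6      ┃████████           ┃  ┃           
    ┃  7      ┃Moves: 0  0/3      ┃  ┃           
    ┃  8      ┃                   ┃  ┃           
    ┃  9      ┃                   ┃  ┃           
    ┃ 10      ┃                   ┃  ┃           
    ┃ 11   -16┃                   ┃  ┃           
    ┃ 12      ┃                   ┃  ┃           


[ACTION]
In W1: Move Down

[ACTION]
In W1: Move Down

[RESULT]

    ┃A1:      ┃ Sokoban           ┃  ┃           
    ┃       A ┠───────────────────┨ D┃           
    ┃---------┃████████           ┃--┃           
    ┃  1      ┃█◎    ◎█           ┃  ┃           
    ┃  2      ┃█ ██   █           ┃  ┃           
    ┃  3      ┃█◎  □  █           ┃  ┃           
    ┃  4      ┃█  █□█ █           ┃  ┃           
    ┃  5      ┃█   □ @█           ┃  ┃           
    ┃  6      ┃████████           ┃  ┃           
    ┃  7      ┃Moves: 2  0/3      ┃  ┃           
    ┃  8      ┃                   ┃  ┃           
    ┃  9      ┃                   ┃  ┃           
    ┃ 10      ┃                   ┃  ┃           
    ┃ 11   -16┃                   ┃  ┃           
    ┃ 12      ┃                   ┃  ┃           


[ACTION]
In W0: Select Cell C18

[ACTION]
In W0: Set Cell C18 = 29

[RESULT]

    ┃C18: 29  ┃ Sokoban           ┃  ┃           
    ┃       A ┠───────────────────┨ D┃           
    ┃---------┃████████           ┃--┃           
    ┃  1      ┃█◎    ◎█           ┃  ┃           
    ┃  2      ┃█ ██   █           ┃  ┃           
    ┃  3      ┃█◎  □  █           ┃  ┃           
    ┃  4      ┃█  █□█ █           ┃  ┃           
    ┃  5      ┃█   □ @█           ┃  ┃           
    ┃  6      ┃████████           ┃  ┃           
    ┃  7      ┃Moves: 2  0/3      ┃  ┃           
    ┃  8      ┃                   ┃  ┃           
    ┃  9      ┃                   ┃  ┃           
    ┃ 10      ┃                   ┃  ┃           
    ┃ 11   -16┃                   ┃  ┃           
    ┃ 12      ┃                   ┃  ┃           
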